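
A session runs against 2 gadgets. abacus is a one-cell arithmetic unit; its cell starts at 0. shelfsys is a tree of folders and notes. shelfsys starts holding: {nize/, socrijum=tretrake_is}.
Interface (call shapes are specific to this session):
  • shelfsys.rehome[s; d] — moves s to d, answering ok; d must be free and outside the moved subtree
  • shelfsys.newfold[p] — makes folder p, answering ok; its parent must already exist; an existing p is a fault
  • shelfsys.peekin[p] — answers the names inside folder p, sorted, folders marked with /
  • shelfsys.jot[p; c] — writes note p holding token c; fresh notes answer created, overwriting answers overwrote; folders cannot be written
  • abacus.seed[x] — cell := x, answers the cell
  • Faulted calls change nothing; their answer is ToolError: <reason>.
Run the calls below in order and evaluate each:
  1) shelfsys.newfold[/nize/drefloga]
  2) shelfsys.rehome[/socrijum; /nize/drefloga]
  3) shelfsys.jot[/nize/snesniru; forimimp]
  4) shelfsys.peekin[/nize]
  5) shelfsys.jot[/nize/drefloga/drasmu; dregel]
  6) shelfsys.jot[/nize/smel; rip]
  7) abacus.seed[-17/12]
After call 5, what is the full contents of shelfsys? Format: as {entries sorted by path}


-- newfold(/nize/drefloga) ~> ok
-- rehome(/socrijum, /nize/drefloga) ~> ToolError: exists
-- jot(/nize/snesniru, forimimp) ~> created
-- peekin(/nize) ~> [drefloga/, snesniru]
-- jot(/nize/drefloga/drasmu, dregel) ~> created
-- jot(/nize/smel, rip) ~> created
-- seed(-17/12) ~> -17/12

Answer: {nize/, nize/drefloga/, nize/drefloga/drasmu=dregel, nize/snesniru=forimimp, socrijum=tretrake_is}


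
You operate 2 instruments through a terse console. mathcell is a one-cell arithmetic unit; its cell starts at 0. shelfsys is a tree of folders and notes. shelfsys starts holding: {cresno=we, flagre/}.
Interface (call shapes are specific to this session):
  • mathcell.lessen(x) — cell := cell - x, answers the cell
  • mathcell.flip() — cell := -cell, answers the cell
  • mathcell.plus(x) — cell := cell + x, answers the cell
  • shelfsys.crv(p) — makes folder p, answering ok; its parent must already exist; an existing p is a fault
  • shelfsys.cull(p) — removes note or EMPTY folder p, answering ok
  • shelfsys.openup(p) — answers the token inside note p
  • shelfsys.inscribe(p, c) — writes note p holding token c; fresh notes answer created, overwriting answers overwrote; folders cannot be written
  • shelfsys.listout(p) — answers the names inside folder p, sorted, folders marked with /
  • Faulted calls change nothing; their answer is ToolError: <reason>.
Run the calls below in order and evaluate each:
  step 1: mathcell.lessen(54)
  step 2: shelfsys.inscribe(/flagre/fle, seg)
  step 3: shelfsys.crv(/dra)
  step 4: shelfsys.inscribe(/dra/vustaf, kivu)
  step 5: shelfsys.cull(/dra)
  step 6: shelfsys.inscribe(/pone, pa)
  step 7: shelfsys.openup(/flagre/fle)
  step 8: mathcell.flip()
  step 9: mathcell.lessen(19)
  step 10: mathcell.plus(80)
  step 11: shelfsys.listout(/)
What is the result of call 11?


Do: mathcell.lessen[x='54']
See: -54
Do: shelfsys.inscribe[p='/flagre/fle'; c='seg']
See: created
Do: shelfsys.crv[p='/dra']
See: ok
Do: shelfsys.inscribe[p='/dra/vustaf'; c='kivu']
See: created
Do: shelfsys.cull[p='/dra']
See: ToolError: not empty
Do: shelfsys.inscribe[p='/pone'; c='pa']
See: created
Do: shelfsys.openup[p='/flagre/fle']
See: seg
Do: mathcell.flip[]
See: 54
Do: mathcell.lessen[x='19']
See: 35
Do: mathcell.plus[x='80']
See: 115
Do: shelfsys.listout[p='/']
See: [cresno, dra/, flagre/, pone]

Answer: [cresno, dra/, flagre/, pone]


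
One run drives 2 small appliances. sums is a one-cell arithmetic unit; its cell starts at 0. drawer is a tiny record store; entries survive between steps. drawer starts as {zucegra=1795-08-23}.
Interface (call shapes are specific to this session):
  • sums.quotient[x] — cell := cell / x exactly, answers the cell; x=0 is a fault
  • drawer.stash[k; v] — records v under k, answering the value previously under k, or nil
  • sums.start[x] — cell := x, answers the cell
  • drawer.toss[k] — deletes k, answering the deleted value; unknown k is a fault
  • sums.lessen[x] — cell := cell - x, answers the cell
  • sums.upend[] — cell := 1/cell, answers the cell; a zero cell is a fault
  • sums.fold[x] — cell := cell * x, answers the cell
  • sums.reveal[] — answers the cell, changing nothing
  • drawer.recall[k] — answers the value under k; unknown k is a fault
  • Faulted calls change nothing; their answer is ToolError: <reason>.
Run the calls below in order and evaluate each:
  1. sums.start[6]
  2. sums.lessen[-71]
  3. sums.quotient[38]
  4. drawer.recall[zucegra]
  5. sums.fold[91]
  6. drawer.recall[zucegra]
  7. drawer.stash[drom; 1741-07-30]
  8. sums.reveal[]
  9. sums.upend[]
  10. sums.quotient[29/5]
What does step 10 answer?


CALL sums.start[x=6]
RET  6
CALL sums.lessen[x=-71]
RET  77
CALL sums.quotient[x=38]
RET  77/38
CALL drawer.recall[k=zucegra]
RET  1795-08-23
CALL sums.fold[x=91]
RET  7007/38
CALL drawer.recall[k=zucegra]
RET  1795-08-23
CALL drawer.stash[k=drom; v=1741-07-30]
RET  nil
CALL sums.reveal[]
RET  7007/38
CALL sums.upend[]
RET  38/7007
CALL sums.quotient[x=29/5]
RET  190/203203

Answer: 190/203203


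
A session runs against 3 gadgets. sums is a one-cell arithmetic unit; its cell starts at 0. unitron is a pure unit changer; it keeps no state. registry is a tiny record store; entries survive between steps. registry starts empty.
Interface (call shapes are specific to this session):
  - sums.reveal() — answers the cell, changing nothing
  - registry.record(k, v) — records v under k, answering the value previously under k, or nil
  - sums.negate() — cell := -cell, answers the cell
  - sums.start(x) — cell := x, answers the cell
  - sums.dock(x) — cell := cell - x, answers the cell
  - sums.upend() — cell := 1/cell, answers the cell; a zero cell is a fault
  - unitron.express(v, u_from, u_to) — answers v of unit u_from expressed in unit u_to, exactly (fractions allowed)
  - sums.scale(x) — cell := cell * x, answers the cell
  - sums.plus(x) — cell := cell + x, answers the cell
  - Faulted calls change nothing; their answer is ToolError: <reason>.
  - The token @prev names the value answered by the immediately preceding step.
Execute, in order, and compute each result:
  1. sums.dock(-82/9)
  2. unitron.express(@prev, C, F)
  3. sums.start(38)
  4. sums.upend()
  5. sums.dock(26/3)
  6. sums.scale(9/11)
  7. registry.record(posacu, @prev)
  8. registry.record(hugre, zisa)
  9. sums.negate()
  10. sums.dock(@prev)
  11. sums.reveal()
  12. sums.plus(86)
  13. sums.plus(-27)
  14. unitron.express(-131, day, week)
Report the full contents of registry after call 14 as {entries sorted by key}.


Do: sums.dock[x='-82/9']
See: 82/9
Do: unitron.express[v='@prev'; u_from='C'; u_to='F']
See: 242/5
Do: sums.start[x='38']
See: 38
Do: sums.upend[]
See: 1/38
Do: sums.dock[x='26/3']
See: -985/114
Do: sums.scale[x='9/11']
See: -2955/418
Do: registry.record[k='posacu'; v='@prev']
See: nil
Do: registry.record[k='hugre'; v='zisa']
See: nil
Do: sums.negate[]
See: 2955/418
Do: sums.dock[x='@prev']
See: 0
Do: sums.reveal[]
See: 0
Do: sums.plus[x='86']
See: 86
Do: sums.plus[x='-27']
See: 59
Do: unitron.express[v='-131'; u_from='day'; u_to='week']
See: -131/7

Answer: {hugre=zisa, posacu=-2955/418}


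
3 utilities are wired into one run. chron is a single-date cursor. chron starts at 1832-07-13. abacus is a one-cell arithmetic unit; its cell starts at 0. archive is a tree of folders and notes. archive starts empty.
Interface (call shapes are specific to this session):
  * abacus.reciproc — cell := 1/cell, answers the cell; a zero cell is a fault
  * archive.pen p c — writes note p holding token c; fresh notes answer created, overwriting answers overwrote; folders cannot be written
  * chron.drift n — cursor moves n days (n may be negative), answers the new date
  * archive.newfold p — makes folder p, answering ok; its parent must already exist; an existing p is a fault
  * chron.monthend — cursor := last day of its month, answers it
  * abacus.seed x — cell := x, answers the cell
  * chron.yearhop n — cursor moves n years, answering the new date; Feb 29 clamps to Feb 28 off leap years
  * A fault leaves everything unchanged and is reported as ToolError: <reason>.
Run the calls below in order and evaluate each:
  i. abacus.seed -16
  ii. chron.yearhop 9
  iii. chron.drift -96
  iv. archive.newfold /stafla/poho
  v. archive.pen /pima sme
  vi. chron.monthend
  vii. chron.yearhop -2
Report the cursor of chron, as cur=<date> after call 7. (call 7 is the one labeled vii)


Answer: cur=1839-04-30

Derivation:
>>> seed x: -16
  -16
>>> yearhop n: 9
  1841-07-13
>>> drift n: -96
  1841-04-08
>>> newfold p: /stafla/poho
  ToolError: no parent
>>> pen p: /pima c: sme
  created
>>> monthend
  1841-04-30
>>> yearhop n: -2
  1839-04-30


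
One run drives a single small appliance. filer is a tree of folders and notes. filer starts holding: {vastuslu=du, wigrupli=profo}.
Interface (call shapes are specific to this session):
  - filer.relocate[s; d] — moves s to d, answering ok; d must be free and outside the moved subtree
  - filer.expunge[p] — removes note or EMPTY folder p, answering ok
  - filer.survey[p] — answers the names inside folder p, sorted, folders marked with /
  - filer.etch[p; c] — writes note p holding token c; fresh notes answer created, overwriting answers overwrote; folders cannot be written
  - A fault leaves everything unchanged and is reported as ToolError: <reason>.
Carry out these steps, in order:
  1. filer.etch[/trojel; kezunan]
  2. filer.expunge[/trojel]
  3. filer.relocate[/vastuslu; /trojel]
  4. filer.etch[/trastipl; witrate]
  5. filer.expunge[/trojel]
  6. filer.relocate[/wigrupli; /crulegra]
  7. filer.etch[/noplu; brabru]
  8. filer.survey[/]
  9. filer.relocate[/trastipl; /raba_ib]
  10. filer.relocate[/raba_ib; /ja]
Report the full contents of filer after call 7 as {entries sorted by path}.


Answer: {crulegra=profo, noplu=brabru, trastipl=witrate}

Derivation:
Invoking etch(/trojel, kezunan), giving created.
I try expunge(/trojel), and observe ok.
Invoking relocate(/vastuslu, /trojel), → ok.
Invoking etch(/trastipl, witrate), and get created.
I invoke expunge(/trojel), yielding ok.
Invoking relocate(/wigrupli, /crulegra), → ok.
I invoke etch(/noplu, brabru), and see created.
Using survey(/), and see [crulegra, noplu, trastipl].
I use relocate(/trastipl, /raba_ib), yielding ok.
I run relocate(/raba_ib, /ja), — result: ok.


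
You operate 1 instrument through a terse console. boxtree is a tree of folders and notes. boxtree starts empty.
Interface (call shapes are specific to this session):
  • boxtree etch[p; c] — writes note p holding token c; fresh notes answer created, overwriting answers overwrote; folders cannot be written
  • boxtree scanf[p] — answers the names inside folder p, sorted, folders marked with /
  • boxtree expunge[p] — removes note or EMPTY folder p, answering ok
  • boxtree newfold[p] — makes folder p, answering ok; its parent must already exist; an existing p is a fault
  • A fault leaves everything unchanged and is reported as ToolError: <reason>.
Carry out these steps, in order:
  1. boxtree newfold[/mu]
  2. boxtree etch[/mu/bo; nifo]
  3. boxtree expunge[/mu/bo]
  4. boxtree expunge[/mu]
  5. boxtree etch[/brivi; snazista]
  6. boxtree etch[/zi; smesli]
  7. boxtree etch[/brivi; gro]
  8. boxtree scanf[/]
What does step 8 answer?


Now I run boxtree newfold using p: /mu, and get ok.
Now I run boxtree etch using p: /mu/bo, c: nifo, — result: created.
I run boxtree expunge using p: /mu/bo: ok.
I run boxtree expunge using p: /mu, yielding ok.
I invoke boxtree etch using p: /brivi, c: snazista, which returns created.
I use boxtree etch using p: /zi, c: smesli, and observe created.
Then boxtree etch using p: /brivi, c: gro, giving overwrote.
Next I call boxtree scanf using p: /, and get [brivi, zi].

Answer: [brivi, zi]


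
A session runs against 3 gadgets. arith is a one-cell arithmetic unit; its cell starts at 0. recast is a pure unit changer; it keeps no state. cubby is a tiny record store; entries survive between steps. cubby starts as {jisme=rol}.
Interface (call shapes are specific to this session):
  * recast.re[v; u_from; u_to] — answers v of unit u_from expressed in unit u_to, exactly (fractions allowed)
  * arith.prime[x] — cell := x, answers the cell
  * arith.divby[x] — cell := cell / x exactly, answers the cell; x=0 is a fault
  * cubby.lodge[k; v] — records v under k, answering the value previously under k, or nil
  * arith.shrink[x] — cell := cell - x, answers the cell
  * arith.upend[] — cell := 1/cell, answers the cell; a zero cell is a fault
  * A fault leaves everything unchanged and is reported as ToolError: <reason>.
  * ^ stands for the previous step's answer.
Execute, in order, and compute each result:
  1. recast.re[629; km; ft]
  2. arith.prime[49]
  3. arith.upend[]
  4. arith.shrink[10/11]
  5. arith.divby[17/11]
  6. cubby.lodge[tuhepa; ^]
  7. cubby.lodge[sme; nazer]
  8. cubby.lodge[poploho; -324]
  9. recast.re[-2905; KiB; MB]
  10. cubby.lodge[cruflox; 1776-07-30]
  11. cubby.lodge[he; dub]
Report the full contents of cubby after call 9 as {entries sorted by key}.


Answer: {jisme=rol, poploho=-324, sme=nazer, tuhepa=-479/833}

Derivation:
>>> recast.re v=629 u_from=km u_to=ft
[out] 786250000/381
>>> arith.prime x=49
[out] 49
>>> arith.upend
[out] 1/49
>>> arith.shrink x=10/11
[out] -479/539
>>> arith.divby x=17/11
[out] -479/833
>>> cubby.lodge k=tuhepa v=^
[out] nil
>>> cubby.lodge k=sme v=nazer
[out] nil
>>> cubby.lodge k=poploho v=-324
[out] nil
>>> recast.re v=-2905 u_from=KiB u_to=MB
[out] -9296/3125
>>> cubby.lodge k=cruflox v=1776-07-30
[out] nil
>>> cubby.lodge k=he v=dub
[out] nil


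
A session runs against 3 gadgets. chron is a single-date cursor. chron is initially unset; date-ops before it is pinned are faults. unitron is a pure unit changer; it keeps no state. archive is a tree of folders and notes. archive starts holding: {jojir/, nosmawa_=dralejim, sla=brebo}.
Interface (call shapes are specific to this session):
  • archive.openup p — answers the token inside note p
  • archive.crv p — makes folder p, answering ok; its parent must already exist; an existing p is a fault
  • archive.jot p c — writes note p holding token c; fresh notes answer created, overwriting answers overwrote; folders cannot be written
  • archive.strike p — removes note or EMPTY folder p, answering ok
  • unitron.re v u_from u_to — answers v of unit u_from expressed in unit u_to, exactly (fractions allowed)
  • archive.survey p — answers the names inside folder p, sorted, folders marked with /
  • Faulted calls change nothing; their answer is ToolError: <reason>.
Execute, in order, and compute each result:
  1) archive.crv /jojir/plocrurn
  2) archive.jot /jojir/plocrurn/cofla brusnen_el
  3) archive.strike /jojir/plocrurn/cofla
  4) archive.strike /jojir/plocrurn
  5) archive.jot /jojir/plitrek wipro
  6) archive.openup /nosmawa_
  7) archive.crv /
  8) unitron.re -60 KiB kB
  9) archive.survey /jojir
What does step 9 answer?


! 1. archive.crv(p=/jojir/plocrurn) ~> ok
! 2. archive.jot(p=/jojir/plocrurn/cofla, c=brusnen_el) ~> created
! 3. archive.strike(p=/jojir/plocrurn/cofla) ~> ok
! 4. archive.strike(p=/jojir/plocrurn) ~> ok
! 5. archive.jot(p=/jojir/plitrek, c=wipro) ~> created
! 6. archive.openup(p=/nosmawa_) ~> dralejim
! 7. archive.crv(p=/) ~> ToolError: exists
! 8. unitron.re(v=-60, u_from=KiB, u_to=kB) ~> -1536/25
! 9. archive.survey(p=/jojir) ~> [plitrek]

Answer: [plitrek]


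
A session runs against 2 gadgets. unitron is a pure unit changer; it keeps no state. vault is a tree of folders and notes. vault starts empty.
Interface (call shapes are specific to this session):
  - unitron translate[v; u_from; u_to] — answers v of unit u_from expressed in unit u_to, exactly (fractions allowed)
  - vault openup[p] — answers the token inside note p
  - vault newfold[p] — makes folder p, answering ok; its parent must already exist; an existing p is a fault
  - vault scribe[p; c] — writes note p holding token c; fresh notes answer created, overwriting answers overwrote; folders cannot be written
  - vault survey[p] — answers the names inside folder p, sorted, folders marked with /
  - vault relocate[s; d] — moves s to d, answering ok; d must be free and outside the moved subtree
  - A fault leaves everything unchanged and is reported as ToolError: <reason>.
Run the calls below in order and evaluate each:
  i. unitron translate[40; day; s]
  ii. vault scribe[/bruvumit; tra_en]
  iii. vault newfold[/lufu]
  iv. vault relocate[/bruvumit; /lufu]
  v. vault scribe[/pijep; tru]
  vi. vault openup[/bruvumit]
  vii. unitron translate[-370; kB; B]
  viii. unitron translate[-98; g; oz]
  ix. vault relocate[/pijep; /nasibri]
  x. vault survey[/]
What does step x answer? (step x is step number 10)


Answer: [bruvumit, lufu/, nasibri]

Derivation:
→ unitron translate(v: 40, u_from: day, u_to: s)
← 3456000
→ vault scribe(p: /bruvumit, c: tra_en)
← created
→ vault newfold(p: /lufu)
← ok
→ vault relocate(s: /bruvumit, d: /lufu)
← ToolError: exists
→ vault scribe(p: /pijep, c: tru)
← created
→ vault openup(p: /bruvumit)
← tra_en
→ unitron translate(v: -370, u_from: kB, u_to: B)
← -370000
→ unitron translate(v: -98, u_from: g, u_to: oz)
← -22400000/6479891
→ vault relocate(s: /pijep, d: /nasibri)
← ok
→ vault survey(p: /)
← [bruvumit, lufu/, nasibri]


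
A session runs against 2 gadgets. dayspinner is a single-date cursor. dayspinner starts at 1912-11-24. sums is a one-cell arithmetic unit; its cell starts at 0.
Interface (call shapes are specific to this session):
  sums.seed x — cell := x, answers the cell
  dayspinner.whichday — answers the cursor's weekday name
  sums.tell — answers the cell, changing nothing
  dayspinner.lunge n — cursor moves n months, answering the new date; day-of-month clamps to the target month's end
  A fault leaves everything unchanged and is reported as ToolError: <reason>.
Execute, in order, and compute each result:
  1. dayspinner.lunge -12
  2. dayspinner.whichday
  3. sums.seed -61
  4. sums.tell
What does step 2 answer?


Answer: Friday

Derivation:
I try dayspinner.lunge with n=-12, which returns 1911-11-24.
I run dayspinner.whichday, — result: Friday.
I invoke sums.seed with x=-61, yielding -61.
I call sums.tell, which returns -61.


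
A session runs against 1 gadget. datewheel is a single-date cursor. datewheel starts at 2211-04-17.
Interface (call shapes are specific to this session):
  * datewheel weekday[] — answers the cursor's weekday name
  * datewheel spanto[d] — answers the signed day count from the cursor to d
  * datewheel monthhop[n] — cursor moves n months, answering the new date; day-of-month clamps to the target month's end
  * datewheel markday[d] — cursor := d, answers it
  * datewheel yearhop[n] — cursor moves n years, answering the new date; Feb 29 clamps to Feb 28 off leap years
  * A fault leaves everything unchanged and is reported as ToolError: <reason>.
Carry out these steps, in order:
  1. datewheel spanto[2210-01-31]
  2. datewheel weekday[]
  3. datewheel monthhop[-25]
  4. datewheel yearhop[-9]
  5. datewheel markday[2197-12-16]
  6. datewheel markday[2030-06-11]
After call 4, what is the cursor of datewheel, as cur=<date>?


Answer: cur=2200-03-17

Derivation:
CALL datewheel spanto[d→2210-01-31]
RET  -441
CALL datewheel weekday[]
RET  Wednesday
CALL datewheel monthhop[n→-25]
RET  2209-03-17
CALL datewheel yearhop[n→-9]
RET  2200-03-17
CALL datewheel markday[d→2197-12-16]
RET  2197-12-16
CALL datewheel markday[d→2030-06-11]
RET  2030-06-11


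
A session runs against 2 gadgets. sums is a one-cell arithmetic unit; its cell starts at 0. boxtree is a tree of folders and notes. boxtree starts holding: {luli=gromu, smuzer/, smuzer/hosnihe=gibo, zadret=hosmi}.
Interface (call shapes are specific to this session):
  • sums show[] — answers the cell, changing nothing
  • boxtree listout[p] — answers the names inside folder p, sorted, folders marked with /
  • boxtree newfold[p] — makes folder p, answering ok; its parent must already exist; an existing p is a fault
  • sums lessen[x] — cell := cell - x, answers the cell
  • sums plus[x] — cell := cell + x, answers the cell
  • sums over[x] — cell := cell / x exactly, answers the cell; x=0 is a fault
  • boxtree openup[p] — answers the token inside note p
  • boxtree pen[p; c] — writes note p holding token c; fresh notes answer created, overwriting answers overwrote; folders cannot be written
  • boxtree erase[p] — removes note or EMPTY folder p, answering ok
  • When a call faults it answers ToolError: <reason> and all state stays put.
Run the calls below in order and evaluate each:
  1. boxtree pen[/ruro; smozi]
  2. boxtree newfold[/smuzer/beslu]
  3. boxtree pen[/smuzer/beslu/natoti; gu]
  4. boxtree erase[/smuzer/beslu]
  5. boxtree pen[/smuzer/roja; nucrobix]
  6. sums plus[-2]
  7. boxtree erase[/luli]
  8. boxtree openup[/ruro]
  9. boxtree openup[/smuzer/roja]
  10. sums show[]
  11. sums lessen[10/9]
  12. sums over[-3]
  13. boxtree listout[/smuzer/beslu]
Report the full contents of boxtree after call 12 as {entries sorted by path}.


Answer: {ruro=smozi, smuzer/, smuzer/beslu/, smuzer/beslu/natoti=gu, smuzer/hosnihe=gibo, smuzer/roja=nucrobix, zadret=hosmi}

Derivation:
-> boxtree pen(p: /ruro, c: smozi)
<- created
-> boxtree newfold(p: /smuzer/beslu)
<- ok
-> boxtree pen(p: /smuzer/beslu/natoti, c: gu)
<- created
-> boxtree erase(p: /smuzer/beslu)
<- ToolError: not empty
-> boxtree pen(p: /smuzer/roja, c: nucrobix)
<- created
-> sums plus(x: -2)
<- -2
-> boxtree erase(p: /luli)
<- ok
-> boxtree openup(p: /ruro)
<- smozi
-> boxtree openup(p: /smuzer/roja)
<- nucrobix
-> sums show()
<- -2
-> sums lessen(x: 10/9)
<- -28/9
-> sums over(x: -3)
<- 28/27
-> boxtree listout(p: /smuzer/beslu)
<- [natoti]


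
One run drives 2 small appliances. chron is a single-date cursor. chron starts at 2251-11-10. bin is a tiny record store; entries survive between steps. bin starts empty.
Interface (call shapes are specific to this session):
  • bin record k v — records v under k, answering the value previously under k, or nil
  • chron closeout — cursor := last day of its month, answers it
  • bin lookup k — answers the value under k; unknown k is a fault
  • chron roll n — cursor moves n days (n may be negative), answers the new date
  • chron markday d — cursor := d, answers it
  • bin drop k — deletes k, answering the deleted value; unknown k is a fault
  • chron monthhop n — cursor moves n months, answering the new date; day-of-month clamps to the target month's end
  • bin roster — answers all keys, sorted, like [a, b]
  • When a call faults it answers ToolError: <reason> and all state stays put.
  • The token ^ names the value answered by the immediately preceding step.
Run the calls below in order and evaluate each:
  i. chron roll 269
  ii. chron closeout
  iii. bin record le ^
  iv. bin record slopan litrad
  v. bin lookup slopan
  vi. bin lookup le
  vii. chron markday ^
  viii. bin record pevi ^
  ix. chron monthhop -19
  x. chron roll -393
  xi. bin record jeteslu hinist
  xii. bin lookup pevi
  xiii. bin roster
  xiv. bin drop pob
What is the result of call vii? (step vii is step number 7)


Answer: 2252-08-31

Derivation:
$ chron roll n: 269
:: 2252-08-05
$ chron closeout
:: 2252-08-31
$ bin record k: le v: ^
:: nil
$ bin record k: slopan v: litrad
:: nil
$ bin lookup k: slopan
:: litrad
$ bin lookup k: le
:: 2252-08-31
$ chron markday d: ^
:: 2252-08-31
$ bin record k: pevi v: ^
:: nil
$ chron monthhop n: -19
:: 2251-01-31
$ chron roll n: -393
:: 2250-01-03
$ bin record k: jeteslu v: hinist
:: nil
$ bin lookup k: pevi
:: 2252-08-31
$ bin roster
:: [jeteslu, le, pevi, slopan]
$ bin drop k: pob
:: ToolError: no such key pob


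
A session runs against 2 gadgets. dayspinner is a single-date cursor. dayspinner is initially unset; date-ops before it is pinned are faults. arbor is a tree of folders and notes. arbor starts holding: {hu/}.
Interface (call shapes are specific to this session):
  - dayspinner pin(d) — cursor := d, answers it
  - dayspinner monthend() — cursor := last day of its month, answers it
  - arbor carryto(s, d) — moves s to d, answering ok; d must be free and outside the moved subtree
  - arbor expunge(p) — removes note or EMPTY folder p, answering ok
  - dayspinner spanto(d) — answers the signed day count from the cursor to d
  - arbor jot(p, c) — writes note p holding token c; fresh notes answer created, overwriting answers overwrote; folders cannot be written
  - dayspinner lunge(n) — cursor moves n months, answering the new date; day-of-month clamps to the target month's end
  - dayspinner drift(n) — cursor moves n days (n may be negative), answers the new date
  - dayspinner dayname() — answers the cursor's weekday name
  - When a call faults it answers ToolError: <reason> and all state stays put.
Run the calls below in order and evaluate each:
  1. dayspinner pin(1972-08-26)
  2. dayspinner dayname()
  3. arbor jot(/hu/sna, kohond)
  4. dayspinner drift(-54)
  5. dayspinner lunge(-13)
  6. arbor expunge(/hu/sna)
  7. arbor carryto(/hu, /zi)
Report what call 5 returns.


% dayspinner pin d=1972-08-26
[out] 1972-08-26
% dayspinner dayname
[out] Saturday
% arbor jot p=/hu/sna c=kohond
[out] created
% dayspinner drift n=-54
[out] 1972-07-03
% dayspinner lunge n=-13
[out] 1971-06-03
% arbor expunge p=/hu/sna
[out] ok
% arbor carryto s=/hu d=/zi
[out] ok

Answer: 1971-06-03


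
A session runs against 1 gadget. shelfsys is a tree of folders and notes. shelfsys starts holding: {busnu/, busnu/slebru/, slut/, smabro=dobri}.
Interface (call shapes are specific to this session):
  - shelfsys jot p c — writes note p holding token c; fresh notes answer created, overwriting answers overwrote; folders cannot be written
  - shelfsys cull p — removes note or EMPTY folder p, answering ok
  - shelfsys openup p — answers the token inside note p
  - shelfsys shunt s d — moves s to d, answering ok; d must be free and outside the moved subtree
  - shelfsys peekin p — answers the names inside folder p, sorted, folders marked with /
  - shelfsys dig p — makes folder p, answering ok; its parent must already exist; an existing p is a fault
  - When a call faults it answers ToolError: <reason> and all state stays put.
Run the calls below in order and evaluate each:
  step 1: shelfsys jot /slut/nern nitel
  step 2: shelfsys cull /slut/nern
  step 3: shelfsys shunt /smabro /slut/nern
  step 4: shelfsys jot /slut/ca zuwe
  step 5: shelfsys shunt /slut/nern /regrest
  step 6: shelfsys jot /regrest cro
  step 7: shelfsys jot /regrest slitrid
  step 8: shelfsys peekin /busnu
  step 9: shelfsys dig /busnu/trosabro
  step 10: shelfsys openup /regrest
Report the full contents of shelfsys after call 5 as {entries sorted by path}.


Answer: {busnu/, busnu/slebru/, regrest=dobri, slut/, slut/ca=zuwe}

Derivation:
Next I call shelfsys jot with /slut/nern, nitel, → created.
I try shelfsys cull with /slut/nern, yielding ok.
Now I run shelfsys shunt with /smabro, /slut/nern, and observe ok.
I run shelfsys jot with /slut/ca, zuwe, → created.
Invoking shelfsys shunt with /slut/nern, /regrest, which returns ok.
Calling shelfsys jot with /regrest, cro, and see overwrote.
I use shelfsys jot with /regrest, slitrid, and get overwrote.
I call shelfsys peekin with /busnu, and get [slebru/].
Using shelfsys dig with /busnu/trosabro: ok.
Then shelfsys openup with /regrest, — result: slitrid.


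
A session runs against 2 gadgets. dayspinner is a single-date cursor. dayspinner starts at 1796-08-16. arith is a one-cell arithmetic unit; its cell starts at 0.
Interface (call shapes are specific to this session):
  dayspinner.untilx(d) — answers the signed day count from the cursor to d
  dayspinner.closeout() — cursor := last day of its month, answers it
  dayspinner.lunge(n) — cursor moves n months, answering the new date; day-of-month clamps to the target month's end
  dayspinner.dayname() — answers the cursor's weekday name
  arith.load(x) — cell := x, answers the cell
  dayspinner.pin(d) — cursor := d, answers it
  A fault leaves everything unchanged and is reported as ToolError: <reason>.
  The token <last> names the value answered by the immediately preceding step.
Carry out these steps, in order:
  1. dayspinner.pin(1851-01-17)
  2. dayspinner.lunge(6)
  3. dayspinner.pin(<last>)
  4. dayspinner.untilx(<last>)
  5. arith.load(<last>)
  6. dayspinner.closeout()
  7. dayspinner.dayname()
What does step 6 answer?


Answer: 1851-07-31

Derivation:
;; dayspinner.pin(d='1851-01-17') == 1851-01-17
;; dayspinner.lunge(n='6') == 1851-07-17
;; dayspinner.pin(d='<last>') == 1851-07-17
;; dayspinner.untilx(d='<last>') == 0
;; arith.load(x='<last>') == 0
;; dayspinner.closeout() == 1851-07-31
;; dayspinner.dayname() == Thursday


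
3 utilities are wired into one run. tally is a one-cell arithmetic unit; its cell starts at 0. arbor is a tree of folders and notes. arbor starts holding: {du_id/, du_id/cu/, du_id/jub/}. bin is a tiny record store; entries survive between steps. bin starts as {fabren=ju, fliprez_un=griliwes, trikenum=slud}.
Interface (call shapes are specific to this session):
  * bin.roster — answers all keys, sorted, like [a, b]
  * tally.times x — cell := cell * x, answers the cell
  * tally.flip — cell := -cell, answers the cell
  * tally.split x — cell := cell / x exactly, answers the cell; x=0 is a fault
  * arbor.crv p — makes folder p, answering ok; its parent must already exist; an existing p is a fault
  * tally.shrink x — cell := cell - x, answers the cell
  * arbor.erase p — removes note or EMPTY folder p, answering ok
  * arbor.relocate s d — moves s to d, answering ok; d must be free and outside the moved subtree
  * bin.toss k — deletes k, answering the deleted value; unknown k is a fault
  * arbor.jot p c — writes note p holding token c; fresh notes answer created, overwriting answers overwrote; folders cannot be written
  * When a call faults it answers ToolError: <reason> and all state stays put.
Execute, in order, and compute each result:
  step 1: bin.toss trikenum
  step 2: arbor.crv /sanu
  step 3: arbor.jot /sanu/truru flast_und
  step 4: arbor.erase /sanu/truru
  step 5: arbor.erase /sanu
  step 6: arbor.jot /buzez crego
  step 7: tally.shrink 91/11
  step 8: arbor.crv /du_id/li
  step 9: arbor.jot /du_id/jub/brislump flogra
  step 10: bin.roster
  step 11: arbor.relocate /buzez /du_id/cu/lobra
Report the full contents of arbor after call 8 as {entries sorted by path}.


Answer: {buzez=crego, du_id/, du_id/cu/, du_id/jub/, du_id/li/}

Derivation:
! 1. bin.toss(k: trikenum) ~> slud
! 2. arbor.crv(p: /sanu) ~> ok
! 3. arbor.jot(p: /sanu/truru, c: flast_und) ~> created
! 4. arbor.erase(p: /sanu/truru) ~> ok
! 5. arbor.erase(p: /sanu) ~> ok
! 6. arbor.jot(p: /buzez, c: crego) ~> created
! 7. tally.shrink(x: 91/11) ~> -91/11
! 8. arbor.crv(p: /du_id/li) ~> ok
! 9. arbor.jot(p: /du_id/jub/brislump, c: flogra) ~> created
! 10. bin.roster() ~> [fabren, fliprez_un]
! 11. arbor.relocate(s: /buzez, d: /du_id/cu/lobra) ~> ok


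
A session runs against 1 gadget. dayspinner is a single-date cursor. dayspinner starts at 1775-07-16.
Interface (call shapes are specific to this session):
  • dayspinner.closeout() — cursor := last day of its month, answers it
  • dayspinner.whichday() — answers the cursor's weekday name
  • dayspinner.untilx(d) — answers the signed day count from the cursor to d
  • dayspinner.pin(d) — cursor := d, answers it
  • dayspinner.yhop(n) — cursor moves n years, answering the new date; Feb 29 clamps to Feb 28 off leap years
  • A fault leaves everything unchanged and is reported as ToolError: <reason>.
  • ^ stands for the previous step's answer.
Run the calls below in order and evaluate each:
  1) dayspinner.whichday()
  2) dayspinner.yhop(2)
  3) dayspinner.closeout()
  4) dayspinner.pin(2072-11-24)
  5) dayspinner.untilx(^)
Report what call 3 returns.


Answer: 1777-07-31

Derivation:
~$ whichday
= Sunday
~$ yhop n='2'
= 1777-07-16
~$ closeout
= 1777-07-31
~$ pin d='2072-11-24'
= 2072-11-24
~$ untilx d='^'
= 0


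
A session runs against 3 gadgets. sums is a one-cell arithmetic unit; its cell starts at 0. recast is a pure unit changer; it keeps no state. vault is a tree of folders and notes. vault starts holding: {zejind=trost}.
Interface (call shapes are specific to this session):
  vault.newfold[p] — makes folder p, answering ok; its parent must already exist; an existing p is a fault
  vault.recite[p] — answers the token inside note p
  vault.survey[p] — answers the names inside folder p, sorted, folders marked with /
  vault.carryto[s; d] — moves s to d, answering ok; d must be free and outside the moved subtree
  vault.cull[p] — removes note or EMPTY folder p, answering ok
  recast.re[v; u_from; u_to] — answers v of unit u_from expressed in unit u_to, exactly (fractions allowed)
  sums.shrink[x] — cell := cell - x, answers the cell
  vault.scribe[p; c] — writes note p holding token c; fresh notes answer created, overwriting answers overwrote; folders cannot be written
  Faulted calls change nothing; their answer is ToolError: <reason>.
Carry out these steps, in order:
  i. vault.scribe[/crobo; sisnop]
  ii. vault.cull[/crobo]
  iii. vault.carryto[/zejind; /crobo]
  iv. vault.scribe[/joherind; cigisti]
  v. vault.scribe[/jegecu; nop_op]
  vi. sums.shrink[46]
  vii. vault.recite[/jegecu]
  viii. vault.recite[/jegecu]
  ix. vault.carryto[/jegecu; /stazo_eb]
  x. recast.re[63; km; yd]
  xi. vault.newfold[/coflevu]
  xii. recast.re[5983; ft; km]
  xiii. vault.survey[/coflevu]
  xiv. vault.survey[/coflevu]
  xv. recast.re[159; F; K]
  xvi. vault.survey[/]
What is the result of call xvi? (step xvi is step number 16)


Answer: [coflevu/, crobo, joherind, stazo_eb]

Derivation:
I use vault.scribe(p=/crobo, c=sisnop), which returns created.
I run vault.cull(p=/crobo), and see ok.
I use vault.carryto(s=/zejind, d=/crobo), → ok.
Using vault.scribe(p=/joherind, c=cigisti), which returns created.
Calling vault.scribe(p=/jegecu, c=nop_op), and observe created.
Now I run sums.shrink(x=46), and observe -46.
Invoking vault.recite(p=/jegecu), yielding nop_op.
I call vault.recite(p=/jegecu), and get nop_op.
I try vault.carryto(s=/jegecu, d=/stazo_eb), giving ok.
I run recast.re(v=63, u_from=km, u_to=yd), which returns 8750000/127.
Then vault.newfold(p=/coflevu), which returns ok.
I run recast.re(v=5983, u_from=ft, u_to=km): 2279523/1250000.
Then vault.survey(p=/coflevu), which returns [].
Now I run vault.survey(p=/coflevu), which returns [].
I run recast.re(v=159, u_from=F, u_to=K), and see 61867/180.
I run vault.survey(p=/), — result: [coflevu/, crobo, joherind, stazo_eb].


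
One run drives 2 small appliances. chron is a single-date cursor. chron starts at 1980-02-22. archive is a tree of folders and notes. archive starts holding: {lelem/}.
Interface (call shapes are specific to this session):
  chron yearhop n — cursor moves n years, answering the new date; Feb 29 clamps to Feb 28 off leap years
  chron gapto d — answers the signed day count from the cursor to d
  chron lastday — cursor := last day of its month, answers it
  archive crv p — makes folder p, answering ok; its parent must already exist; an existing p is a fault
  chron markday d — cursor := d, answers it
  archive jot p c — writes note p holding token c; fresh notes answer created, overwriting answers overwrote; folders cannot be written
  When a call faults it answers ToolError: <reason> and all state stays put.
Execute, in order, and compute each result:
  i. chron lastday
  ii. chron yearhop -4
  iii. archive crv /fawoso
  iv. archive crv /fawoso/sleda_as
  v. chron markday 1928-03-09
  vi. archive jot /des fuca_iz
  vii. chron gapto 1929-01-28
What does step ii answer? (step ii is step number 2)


Answer: 1976-02-29

Derivation:
Act: chron lastday[]
Obs: 1980-02-29
Act: chron yearhop[n→-4]
Obs: 1976-02-29
Act: archive crv[p→/fawoso]
Obs: ok
Act: archive crv[p→/fawoso/sleda_as]
Obs: ok
Act: chron markday[d→1928-03-09]
Obs: 1928-03-09
Act: archive jot[p→/des; c→fuca_iz]
Obs: created
Act: chron gapto[d→1929-01-28]
Obs: 325


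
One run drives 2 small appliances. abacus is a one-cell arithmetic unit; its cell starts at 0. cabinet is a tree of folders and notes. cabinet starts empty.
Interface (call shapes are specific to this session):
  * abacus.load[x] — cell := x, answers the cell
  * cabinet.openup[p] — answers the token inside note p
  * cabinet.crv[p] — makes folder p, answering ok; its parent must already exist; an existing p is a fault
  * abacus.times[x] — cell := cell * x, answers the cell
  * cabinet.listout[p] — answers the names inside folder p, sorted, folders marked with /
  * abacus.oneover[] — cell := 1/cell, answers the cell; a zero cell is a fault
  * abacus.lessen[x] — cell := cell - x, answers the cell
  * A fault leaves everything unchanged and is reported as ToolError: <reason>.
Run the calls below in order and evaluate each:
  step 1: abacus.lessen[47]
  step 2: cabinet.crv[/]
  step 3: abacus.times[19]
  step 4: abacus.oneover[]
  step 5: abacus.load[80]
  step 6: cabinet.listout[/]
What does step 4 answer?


Answer: -1/893

Derivation:
I try lessen passing 47, yielding -47.
I call crv passing /, which returns ToolError: exists.
Now I run times passing 19, and observe -893.
Now I run oneover(), yielding -1/893.
I invoke load passing 80: 80.
Now I run listout passing /, yielding [].


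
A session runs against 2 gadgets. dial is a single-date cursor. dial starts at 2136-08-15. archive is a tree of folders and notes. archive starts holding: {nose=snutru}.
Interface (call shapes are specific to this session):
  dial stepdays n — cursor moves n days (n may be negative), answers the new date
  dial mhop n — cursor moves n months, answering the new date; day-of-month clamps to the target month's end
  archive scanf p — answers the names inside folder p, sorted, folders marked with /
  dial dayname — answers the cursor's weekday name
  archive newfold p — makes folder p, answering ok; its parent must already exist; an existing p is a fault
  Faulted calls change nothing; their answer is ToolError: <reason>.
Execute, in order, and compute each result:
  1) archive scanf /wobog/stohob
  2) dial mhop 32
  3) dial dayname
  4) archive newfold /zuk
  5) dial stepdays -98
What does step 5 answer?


-> archive scanf(p: /wobog/stohob)
<- ToolError: not found
-> dial mhop(n: 32)
<- 2139-04-15
-> dial dayname()
<- Wednesday
-> archive newfold(p: /zuk)
<- ok
-> dial stepdays(n: -98)
<- 2139-01-07

Answer: 2139-01-07


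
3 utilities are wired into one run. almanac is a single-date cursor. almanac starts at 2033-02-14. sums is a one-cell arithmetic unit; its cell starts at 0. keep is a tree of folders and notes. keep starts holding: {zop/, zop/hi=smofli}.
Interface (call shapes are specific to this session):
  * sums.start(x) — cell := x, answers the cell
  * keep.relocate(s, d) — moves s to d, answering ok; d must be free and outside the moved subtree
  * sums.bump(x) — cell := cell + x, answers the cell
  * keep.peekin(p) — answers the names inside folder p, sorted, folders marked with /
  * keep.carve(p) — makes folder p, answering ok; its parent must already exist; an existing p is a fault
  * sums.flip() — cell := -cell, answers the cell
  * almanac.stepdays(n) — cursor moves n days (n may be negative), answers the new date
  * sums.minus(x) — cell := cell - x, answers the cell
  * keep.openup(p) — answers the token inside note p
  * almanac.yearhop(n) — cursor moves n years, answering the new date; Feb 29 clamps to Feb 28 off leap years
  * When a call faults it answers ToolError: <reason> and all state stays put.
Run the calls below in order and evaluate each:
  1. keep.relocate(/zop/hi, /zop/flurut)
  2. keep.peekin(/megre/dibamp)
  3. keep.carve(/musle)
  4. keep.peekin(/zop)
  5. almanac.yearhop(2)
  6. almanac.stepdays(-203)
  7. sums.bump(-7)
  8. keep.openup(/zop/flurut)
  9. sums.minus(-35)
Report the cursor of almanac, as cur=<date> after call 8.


·→ relocate(s→/zop/hi, d→/zop/flurut)
·← ok
·→ peekin(p→/megre/dibamp)
·← ToolError: not found
·→ carve(p→/musle)
·← ok
·→ peekin(p→/zop)
·← [flurut]
·→ yearhop(n→2)
·← 2035-02-14
·→ stepdays(n→-203)
·← 2034-07-26
·→ bump(x→-7)
·← -7
·→ openup(p→/zop/flurut)
·← smofli
·→ minus(x→-35)
·← 28

Answer: cur=2034-07-26
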